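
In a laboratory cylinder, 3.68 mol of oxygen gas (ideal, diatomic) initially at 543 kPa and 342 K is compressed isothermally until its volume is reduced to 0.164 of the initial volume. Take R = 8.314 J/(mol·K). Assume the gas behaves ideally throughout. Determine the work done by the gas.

V₁ = nRT₁/P₁ = 3.68×8.314×342/543 = 19.3 L.
Isothermal: T stays 342 K; PV = const ⇒ V₂ = 3.16 L, P₂ = 3310 kPa.
W = nRT ln(V₂/V₁) = 3.68×8.314×342×ln(0.164) = -18900 J.

-18900 J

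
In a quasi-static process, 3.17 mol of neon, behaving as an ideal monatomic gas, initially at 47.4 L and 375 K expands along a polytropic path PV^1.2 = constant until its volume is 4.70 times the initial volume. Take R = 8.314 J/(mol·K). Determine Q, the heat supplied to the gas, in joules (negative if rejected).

9210 J

P₁ = nRT₁/V₁ = 3.17×8.314×375/47.4 = 209 kPa.
Polytropic n=1.2: T₂ = T₁(V₁/V₂)^(n−1) = 375×(0.213)^0.20 = 275 K; P₂ = P₁(V₁/V₂)^n = 32.6 kPa.
W = (P₁V₁−P₂V₂)/(n−1) = (209×47.4−32.6×223)/0.20 = 13200 J.
ΔU = nCvΔT = 3.17×12.5×(275−375) = -3950 J.
Q = ΔU + W = 9210 J.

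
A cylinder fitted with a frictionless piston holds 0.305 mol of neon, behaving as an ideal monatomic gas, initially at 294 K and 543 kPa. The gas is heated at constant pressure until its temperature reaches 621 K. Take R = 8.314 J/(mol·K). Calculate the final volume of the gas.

2.90 L

V₁ = nRT₁/P₁ = 0.305×8.314×294/543 = 1.37 L.
Isobaric: P stays 543 kPa; V/T = const ⇒ T₂ = 621 K, V₂ = 2.90 L.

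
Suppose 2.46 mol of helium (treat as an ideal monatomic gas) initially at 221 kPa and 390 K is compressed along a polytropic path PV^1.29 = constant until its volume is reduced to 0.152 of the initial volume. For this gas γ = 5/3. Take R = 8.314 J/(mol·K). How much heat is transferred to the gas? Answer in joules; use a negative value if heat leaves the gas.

V₁ = nRT₁/P₁ = 2.46×8.314×390/221 = 36.1 L.
Polytropic n=1.29: T₂ = T₁(V₁/V₂)^(n−1) = 390×(6.58)^0.29 = 673 K; P₂ = P₁(V₁/V₂)^n = 2510 kPa.
W = (P₁V₁−P₂V₂)/(n−1) = (221×36.1−2510×5.49)/0.29 = -20000 J.
ΔU = nCvΔT = 2.46×12.5×(673−390) = 8700 J.
Q = ΔU + W = -11300 J.

-11300 J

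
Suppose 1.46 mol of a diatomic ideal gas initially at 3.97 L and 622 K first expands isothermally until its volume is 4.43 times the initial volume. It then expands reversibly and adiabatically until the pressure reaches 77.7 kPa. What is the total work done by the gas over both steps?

18500 J

P₁ = nRT₁/V₁ = 1.46×8.314×622/3.97 = 1900 kPa.
Step 1 — Isothermal: T stays 622 K; PV = const ⇒ V₂ = 17.6 L, P₂ = 429 kPa.
ΔU = 0 (ideal gas, T constant).
W = nRT ln(V₂/V₁) = 1.46×8.314×622×ln(4.43) = 11200 J.
Q = ΔU + W = 11200 J.
State after step 1: P = 429 kPa, V = 17.6 L, T = 622 K.
Step 2 — Adiabatic: T₂/T₁ = (P₂/P₁)^((γ−1)/γ) ⇒ T₂ = 622×(0.181)^0.286 = 382 K; V₂ = 59.6 L.
ΔU = nCvΔT = 1.46×20.8×(382−622) = -7290 J.
Q = 0 for an adiabatic process, so W = −ΔU = 7290 J.
Net over both steps: W = 18500 J, Q = 11200 J, ΔU = -7290 J.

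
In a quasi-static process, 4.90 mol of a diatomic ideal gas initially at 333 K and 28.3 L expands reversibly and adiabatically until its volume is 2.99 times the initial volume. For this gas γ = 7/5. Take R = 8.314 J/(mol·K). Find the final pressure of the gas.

103 kPa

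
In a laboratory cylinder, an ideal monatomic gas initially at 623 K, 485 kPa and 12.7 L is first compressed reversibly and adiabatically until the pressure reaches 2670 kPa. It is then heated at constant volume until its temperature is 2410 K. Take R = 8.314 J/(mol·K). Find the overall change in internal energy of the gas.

n = P₁V₁/(RT₁) = 485×12.7/(8.314×623) = 1.19 mol.
Step 1 — Adiabatic: T₂/T₁ = (P₂/P₁)^((γ−1)/γ) ⇒ T₂ = 623×(5.51)^0.400 = 1230 K; V₂ = 4.56 L.
ΔU = nCvΔT = 1.19×12.5×(1230−623) = 9040 J.
Q = 0 for an adiabatic process, so W = −ΔU = -9040 J.
State after step 1: P = 2670 kPa, V = 4.56 L, T = 1230 K.
Step 2 — Isochoric: V stays 4.56 L; P/T = const ⇒ T₂ = 2410 K, P₂ = 5220 kPa.
W = 0 (no volume change).
ΔU = nCvΔT = 1.19×12.5×(2410−1230) = 17500 J.
Q = ΔU = 17500 J.
Net over both steps: W = -9040 J, Q = 17500 J, ΔU = 26500 J.

26500 J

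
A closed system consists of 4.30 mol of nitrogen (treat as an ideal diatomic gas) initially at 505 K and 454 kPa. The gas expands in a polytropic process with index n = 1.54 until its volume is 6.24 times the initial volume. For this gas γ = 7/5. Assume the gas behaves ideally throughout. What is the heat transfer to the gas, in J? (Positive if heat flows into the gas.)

-7350 J

V₁ = nRT₁/P₁ = 4.30×8.314×505/454 = 39.8 L.
Polytropic n=1.54: T₂ = T₁(V₁/V₂)^(n−1) = 505×(0.160)^0.54 = 188 K; P₂ = P₁(V₁/V₂)^n = 27.1 kPa.
W = (P₁V₁−P₂V₂)/(n−1) = (454×39.8−27.1×248)/0.54 = 21000 J.
ΔU = nCvΔT = 4.30×20.8×(188−505) = -28300 J.
Q = ΔU + W = -7350 J.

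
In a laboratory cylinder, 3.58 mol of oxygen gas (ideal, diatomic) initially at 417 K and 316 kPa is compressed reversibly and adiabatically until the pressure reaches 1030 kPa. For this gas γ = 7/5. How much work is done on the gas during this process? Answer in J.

12500 J

V₁ = nRT₁/P₁ = 3.58×8.314×417/316 = 39.3 L.
Adiabatic: T₂/T₁ = (P₂/P₁)^((γ−1)/γ) ⇒ T₂ = 417×(3.26)^0.286 = 584 K; V₂ = 16.9 L.
ΔU = nCvΔT = 3.58×20.8×(584−417) = 12500 J.
Q = 0 for an adiabatic process, so W = −ΔU = -12500 J.
Work done on the gas = −W_by = 12500 J.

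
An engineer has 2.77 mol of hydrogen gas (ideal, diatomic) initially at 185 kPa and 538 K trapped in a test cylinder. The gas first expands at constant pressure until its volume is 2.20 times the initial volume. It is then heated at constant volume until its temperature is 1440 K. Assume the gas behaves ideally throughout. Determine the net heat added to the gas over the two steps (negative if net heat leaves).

V₁ = nRT₁/P₁ = 2.77×8.314×538/185 = 67.0 L.
Step 1 — Isobaric: P stays 185 kPa; V/T = const ⇒ T₂ = 1180 K, V₂ = 147 L.
W = PΔV = 185×(147−67.0) kPa·L = 14900 J.
ΔU = nCvΔT = 2.77×20.8×(1180−538) = 37200 J.
Q = ΔU + W = nCpΔT = 52000 J.
State after step 1: P = 185 kPa, V = 147 L, T = 1180 K.
Step 2 — Isochoric: V stays 147 L; P/T = const ⇒ T₂ = 1440 K, P₂ = 225 kPa.
W = 0 (no volume change).
ΔU = nCvΔT = 2.77×20.8×(1440−1180) = 14800 J.
Q = ΔU = 14800 J.
Net over both steps: W = 14900 J, Q = 66800 J, ΔU = 51900 J.

66800 J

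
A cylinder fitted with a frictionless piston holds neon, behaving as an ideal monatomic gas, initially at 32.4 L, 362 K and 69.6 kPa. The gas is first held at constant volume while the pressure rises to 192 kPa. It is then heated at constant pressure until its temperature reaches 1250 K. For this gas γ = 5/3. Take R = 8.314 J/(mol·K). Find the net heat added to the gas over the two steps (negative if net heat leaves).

9860 J

n = P₁V₁/(RT₁) = 69.6×32.4/(8.314×362) = 0.749 mol.
Step 1 — Isochoric: V stays 32.4 L; P/T = const ⇒ T₂ = 999 K, P₂ = 192 kPa.
W = 0 (no volume change).
ΔU = nCvΔT = 0.749×12.5×(999−362) = 5950 J.
Q = ΔU = 5950 J.
State after step 1: P = 192 kPa, V = 32.4 L, T = 999 K.
Step 2 — Isobaric: P stays 192 kPa; V/T = const ⇒ T₂ = 1250 K, V₂ = 40.6 L.
W = PΔV = 192×(40.6−32.4) kPa·L = 1570 J.
ΔU = nCvΔT = 0.749×12.5×(1250−999) = 2350 J.
Q = ΔU + W = nCpΔT = 3910 J.
Net over both steps: W = 1570 J, Q = 9860 J, ΔU = 8300 J.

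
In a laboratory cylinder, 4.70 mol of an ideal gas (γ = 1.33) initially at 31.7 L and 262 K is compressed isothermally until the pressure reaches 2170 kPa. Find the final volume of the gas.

4.72 L

P₁ = nRT₁/V₁ = 4.70×8.314×262/31.7 = 323 kPa.
Isothermal: T stays 262 K; PV = const ⇒ V₂ = 4.72 L, P₂ = 2170 kPa.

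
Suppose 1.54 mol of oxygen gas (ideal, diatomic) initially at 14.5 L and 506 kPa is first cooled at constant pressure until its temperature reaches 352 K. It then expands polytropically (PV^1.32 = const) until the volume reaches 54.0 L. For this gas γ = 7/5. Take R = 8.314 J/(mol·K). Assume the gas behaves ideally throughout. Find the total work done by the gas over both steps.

3340 J

T₁ = P₁V₁/(nR) = 506×14.5/(1.54×8.314) = 573 K.
Step 1 — Isobaric: P stays 506 kPa; V/T = const ⇒ T₂ = 352 K, V₂ = 8.91 L.
W = PΔV = 506×(8.91−14.5) kPa·L = -2830 J.
ΔU = nCvΔT = 1.54×20.8×(352−573) = -7080 J.
Q = ΔU + W = nCpΔT = -9910 J.
State after step 1: P = 506 kPa, V = 8.91 L, T = 352 K.
Step 2 — Polytropic n=1.32: T₂ = T₁(V₁/V₂)^(n−1) = 352×(0.165)^0.32 = 198 K; P₂ = P₁(V₁/V₂)^n = 46.9 kPa.
W = (P₁V₁−P₂V₂)/(n−1) = (506×8.91−46.9×54.0)/0.32 = 6170 J.
ΔU = nCvΔT = 1.54×20.8×(198−352) = -4940 J.
Q = ΔU + W = 1230 J.
Net over both steps: W = 3340 J, Q = -8670 J, ΔU = -12000 J.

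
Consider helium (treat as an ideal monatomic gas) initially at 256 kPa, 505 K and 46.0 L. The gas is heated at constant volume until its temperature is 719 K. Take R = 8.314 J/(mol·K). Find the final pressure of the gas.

Isochoric: V stays 46.0 L; P/T = const ⇒ T₂ = 719 K, P₂ = 364 kPa.

364 kPa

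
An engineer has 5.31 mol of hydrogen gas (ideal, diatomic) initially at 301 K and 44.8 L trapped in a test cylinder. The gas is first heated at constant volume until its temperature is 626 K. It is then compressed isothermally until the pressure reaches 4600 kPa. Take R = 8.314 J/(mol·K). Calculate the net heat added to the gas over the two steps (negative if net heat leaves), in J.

P₁ = nRT₁/V₁ = 5.31×8.314×301/44.8 = 297 kPa.
Step 1 — Isochoric: V stays 44.8 L; P/T = const ⇒ T₂ = 626 K, P₂ = 617 kPa.
W = 0 (no volume change).
ΔU = nCvΔT = 5.31×20.8×(626−301) = 35900 J.
Q = ΔU = 35900 J.
State after step 1: P = 617 kPa, V = 44.8 L, T = 626 K.
Step 2 — Isothermal: T stays 626 K; PV = const ⇒ V₂ = 6.01 L, P₂ = 4600 kPa.
ΔU = 0 (ideal gas, T constant).
W = nRT ln(V₂/V₁) = 5.31×8.314×626×ln(0.134) = -55500 J.
Q = ΔU + W = -55500 J.
Net over both steps: W = -55500 J, Q = -19700 J, ΔU = 35900 J.

-19700 J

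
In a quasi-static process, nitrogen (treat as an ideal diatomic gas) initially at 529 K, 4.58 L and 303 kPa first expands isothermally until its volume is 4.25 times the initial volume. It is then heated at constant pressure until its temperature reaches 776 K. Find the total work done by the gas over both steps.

n = P₁V₁/(RT₁) = 303×4.58/(8.314×529) = 0.316 mol.
Step 1 — Isothermal: T stays 529 K; PV = const ⇒ V₂ = 19.5 L, P₂ = 71.3 kPa.
ΔU = 0 (ideal gas, T constant).
W = nRT ln(V₂/V₁) = 0.316×8.314×529×ln(4.25) = 2010 J.
Q = ΔU + W = 2010 J.
State after step 1: P = 71.3 kPa, V = 19.5 L, T = 529 K.
Step 2 — Isobaric: P stays 71.3 kPa; V/T = const ⇒ T₂ = 776 K, V₂ = 28.6 L.
W = PΔV = 71.3×(28.6−19.5) kPa·L = 648 J.
ΔU = nCvΔT = 0.316×20.8×(776−529) = 1620 J.
Q = ΔU + W = nCpΔT = 2270 J.
Net over both steps: W = 2660 J, Q = 4280 J, ΔU = 1620 J.

2660 J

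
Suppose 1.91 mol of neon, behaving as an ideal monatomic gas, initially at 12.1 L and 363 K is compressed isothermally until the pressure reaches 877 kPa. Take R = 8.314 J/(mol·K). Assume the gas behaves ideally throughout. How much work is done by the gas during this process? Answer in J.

P₁ = nRT₁/V₁ = 1.91×8.314×363/12.1 = 476 kPa.
Isothermal: T stays 363 K; PV = const ⇒ V₂ = 6.57 L, P₂ = 877 kPa.
W = nRT ln(V₂/V₁) = 1.91×8.314×363×ln(0.543) = -3520 J.

-3520 J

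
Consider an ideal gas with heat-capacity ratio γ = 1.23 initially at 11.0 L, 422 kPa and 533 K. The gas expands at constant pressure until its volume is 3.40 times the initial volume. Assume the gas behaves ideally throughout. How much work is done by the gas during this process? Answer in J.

11100 J

n = P₁V₁/(RT₁) = 422×11.0/(8.314×533) = 1.05 mol.
Isobaric: P stays 422 kPa; V/T = const ⇒ T₂ = 1810 K, V₂ = 37.4 L.
W = PΔV = 422×(37.4−11.0) kPa·L = 11100 J.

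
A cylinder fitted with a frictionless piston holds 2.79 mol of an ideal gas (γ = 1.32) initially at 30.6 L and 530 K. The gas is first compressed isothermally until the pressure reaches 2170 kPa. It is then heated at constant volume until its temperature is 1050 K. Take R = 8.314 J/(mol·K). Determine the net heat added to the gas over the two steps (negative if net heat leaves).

17000 J

P₁ = nRT₁/V₁ = 2.79×8.314×530/30.6 = 402 kPa.
Step 1 — Isothermal: T stays 530 K; PV = const ⇒ V₂ = 5.67 L, P₂ = 2170 kPa.
ΔU = 0 (ideal gas, T constant).
W = nRT ln(V₂/V₁) = 2.79×8.314×530×ln(0.185) = -20700 J.
Q = ΔU + W = -20700 J.
State after step 1: P = 2170 kPa, V = 5.67 L, T = 530 K.
Step 2 — Isochoric: V stays 5.67 L; P/T = const ⇒ T₂ = 1050 K, P₂ = 4300 kPa.
W = 0 (no volume change).
ΔU = nCvΔT = 2.79×26.0×(1050−530) = 37700 J.
Q = ΔU = 37700 J.
Net over both steps: W = -20700 J, Q = 17000 J, ΔU = 37700 J.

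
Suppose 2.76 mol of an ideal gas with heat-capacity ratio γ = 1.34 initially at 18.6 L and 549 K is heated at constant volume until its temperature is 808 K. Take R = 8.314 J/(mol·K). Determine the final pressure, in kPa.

997 kPa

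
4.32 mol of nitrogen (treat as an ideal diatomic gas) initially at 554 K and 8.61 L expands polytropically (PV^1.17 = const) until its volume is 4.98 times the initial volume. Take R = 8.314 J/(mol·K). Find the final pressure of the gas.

P₁ = nRT₁/V₁ = 4.32×8.314×554/8.61 = 2310 kPa.
Polytropic n=1.17: T₂ = T₁(V₁/V₂)^(n−1) = 554×(0.201)^0.17 = 422 K; P₂ = P₁(V₁/V₂)^n = 353 kPa.

353 kPa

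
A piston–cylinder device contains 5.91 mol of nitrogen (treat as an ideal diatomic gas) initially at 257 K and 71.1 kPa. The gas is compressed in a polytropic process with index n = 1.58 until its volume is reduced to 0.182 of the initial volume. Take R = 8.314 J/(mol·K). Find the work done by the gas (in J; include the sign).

V₁ = nRT₁/P₁ = 5.91×8.314×257/71.1 = 178 L.
Polytropic n=1.58: T₂ = T₁(V₁/V₂)^(n−1) = 257×(5.49)^0.58 = 690 K; P₂ = P₁(V₁/V₂)^n = 1050 kPa.
W = (P₁V₁−P₂V₂)/(n−1) = (71.1×178−1050×32.3)/0.58 = -36700 J.

-36700 J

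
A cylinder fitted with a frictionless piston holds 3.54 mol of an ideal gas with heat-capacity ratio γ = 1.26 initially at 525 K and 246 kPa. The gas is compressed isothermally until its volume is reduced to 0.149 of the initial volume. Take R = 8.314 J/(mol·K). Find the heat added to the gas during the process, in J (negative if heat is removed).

V₁ = nRT₁/P₁ = 3.54×8.314×525/246 = 62.8 L.
Isothermal: T stays 525 K; PV = const ⇒ V₂ = 9.36 L, P₂ = 1650 kPa.
ΔU = 0 (ideal gas, T constant).
W = nRT ln(V₂/V₁) = 3.54×8.314×525×ln(0.149) = -29400 J.
Q = ΔU + W = -29400 J.

-29400 J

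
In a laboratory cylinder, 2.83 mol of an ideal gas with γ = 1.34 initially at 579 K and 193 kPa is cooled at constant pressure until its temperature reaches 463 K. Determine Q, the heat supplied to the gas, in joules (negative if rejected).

-10800 J

V₁ = nRT₁/P₁ = 2.83×8.314×579/193 = 70.6 L.
Isobaric: P stays 193 kPa; V/T = const ⇒ T₂ = 463 K, V₂ = 56.4 L.
W = PΔV = 193×(56.4−70.6) kPa·L = -2730 J.
ΔU = nCvΔT = 2.83×24.5×(463−579) = -8030 J.
Q = ΔU + W = nCpΔT = -10800 J.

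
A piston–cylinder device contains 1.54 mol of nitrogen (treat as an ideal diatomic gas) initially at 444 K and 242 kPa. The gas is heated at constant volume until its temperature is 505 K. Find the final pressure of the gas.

275 kPa

V₁ = nRT₁/P₁ = 1.54×8.314×444/242 = 23.5 L.
Isochoric: V stays 23.5 L; P/T = const ⇒ T₂ = 505 K, P₂ = 275 kPa.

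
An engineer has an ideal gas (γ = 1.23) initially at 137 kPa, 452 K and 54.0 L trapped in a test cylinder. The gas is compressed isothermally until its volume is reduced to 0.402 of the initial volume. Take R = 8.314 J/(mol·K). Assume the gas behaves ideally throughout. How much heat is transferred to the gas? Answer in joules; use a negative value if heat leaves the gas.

-6740 J

n = P₁V₁/(RT₁) = 137×54.0/(8.314×452) = 1.97 mol.
Isothermal: T stays 452 K; PV = const ⇒ V₂ = 21.7 L, P₂ = 341 kPa.
ΔU = 0 (ideal gas, T constant).
W = nRT ln(V₂/V₁) = 1.97×8.314×452×ln(0.402) = -6740 J.
Q = ΔU + W = -6740 J.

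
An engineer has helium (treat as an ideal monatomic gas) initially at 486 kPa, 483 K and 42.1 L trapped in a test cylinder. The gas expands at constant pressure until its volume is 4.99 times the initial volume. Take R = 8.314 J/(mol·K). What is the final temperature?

Isobaric: P stays 486 kPa; V/T = const ⇒ T₂ = 2410 K, V₂ = 210 L.

2410 K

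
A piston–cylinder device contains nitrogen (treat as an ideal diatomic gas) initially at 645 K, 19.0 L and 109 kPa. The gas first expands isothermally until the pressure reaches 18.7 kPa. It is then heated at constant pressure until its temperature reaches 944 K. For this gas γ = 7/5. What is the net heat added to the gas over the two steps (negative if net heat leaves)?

n = P₁V₁/(RT₁) = 109×19.0/(8.314×645) = 0.386 mol.
Step 1 — Isothermal: T stays 645 K; PV = const ⇒ V₂ = 111 L, P₂ = 18.7 kPa.
ΔU = 0 (ideal gas, T constant).
W = nRT ln(V₂/V₁) = 0.386×8.314×645×ln(5.83) = 3650 J.
Q = ΔU + W = 3650 J.
State after step 1: P = 18.7 kPa, V = 111 L, T = 645 K.
Step 2 — Isobaric: P stays 18.7 kPa; V/T = const ⇒ T₂ = 944 K, V₂ = 162 L.
W = PΔV = 18.7×(162−111) kPa·L = 960 J.
ΔU = nCvΔT = 0.386×20.8×(944−645) = 2400 J.
Q = ΔU + W = nCpΔT = 3360 J.
Net over both steps: W = 4610 J, Q = 7010 J, ΔU = 2400 J.

7010 J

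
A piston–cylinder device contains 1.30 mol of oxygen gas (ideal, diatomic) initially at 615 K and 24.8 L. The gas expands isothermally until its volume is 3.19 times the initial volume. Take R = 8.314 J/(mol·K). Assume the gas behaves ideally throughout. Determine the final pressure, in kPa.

84.0 kPa

P₁ = nRT₁/V₁ = 1.30×8.314×615/24.8 = 268 kPa.
Isothermal: T stays 615 K; PV = const ⇒ V₂ = 79.1 L, P₂ = 84.0 kPa.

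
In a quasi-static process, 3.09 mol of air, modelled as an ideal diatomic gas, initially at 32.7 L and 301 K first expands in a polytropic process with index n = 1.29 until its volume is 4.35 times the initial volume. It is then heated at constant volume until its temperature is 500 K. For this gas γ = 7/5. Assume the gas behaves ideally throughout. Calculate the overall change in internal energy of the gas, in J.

12800 J

P₁ = nRT₁/V₁ = 3.09×8.314×301/32.7 = 236 kPa.
Step 1 — Polytropic n=1.29: T₂ = T₁(V₁/V₂)^(n−1) = 301×(0.230)^0.29 = 197 K; P₂ = P₁(V₁/V₂)^n = 35.5 kPa.
W = (P₁V₁−P₂V₂)/(n−1) = (236×32.7−35.5×142)/0.29 = 9260 J.
ΔU = nCvΔT = 3.09×20.8×(197−301) = -6710 J.
Q = ΔU + W = 2550 J.
State after step 1: P = 35.5 kPa, V = 142 L, T = 197 K.
Step 2 — Isochoric: V stays 142 L; P/T = const ⇒ T₂ = 500 K, P₂ = 90.3 kPa.
W = 0 (no volume change).
ΔU = nCvΔT = 3.09×20.8×(500−197) = 19500 J.
Q = ΔU = 19500 J.
Net over both steps: W = 9260 J, Q = 22000 J, ΔU = 12800 J.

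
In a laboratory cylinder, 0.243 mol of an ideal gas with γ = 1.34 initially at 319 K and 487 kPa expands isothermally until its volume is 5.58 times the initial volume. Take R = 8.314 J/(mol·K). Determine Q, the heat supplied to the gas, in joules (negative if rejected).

1110 J

V₁ = nRT₁/P₁ = 0.243×8.314×319/487 = 1.32 L.
Isothermal: T stays 319 K; PV = const ⇒ V₂ = 7.38 L, P₂ = 87.3 kPa.
ΔU = 0 (ideal gas, T constant).
W = nRT ln(V₂/V₁) = 0.243×8.314×319×ln(5.58) = 1110 J.
Q = ΔU + W = 1110 J.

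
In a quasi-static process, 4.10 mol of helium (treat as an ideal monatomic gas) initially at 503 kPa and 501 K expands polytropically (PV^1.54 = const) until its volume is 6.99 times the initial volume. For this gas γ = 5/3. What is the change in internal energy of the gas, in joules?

-16700 J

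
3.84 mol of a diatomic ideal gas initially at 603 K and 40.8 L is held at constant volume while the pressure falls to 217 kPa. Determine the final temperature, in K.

277 K

P₁ = nRT₁/V₁ = 3.84×8.314×603/40.8 = 472 kPa.
Isochoric: V stays 40.8 L; P/T = const ⇒ T₂ = 277 K, P₂ = 217 kPa.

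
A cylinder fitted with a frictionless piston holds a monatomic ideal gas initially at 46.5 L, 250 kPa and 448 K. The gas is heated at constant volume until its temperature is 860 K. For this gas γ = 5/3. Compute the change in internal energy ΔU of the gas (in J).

n = P₁V₁/(RT₁) = 250×46.5/(8.314×448) = 3.12 mol.
Isochoric: V stays 46.5 L; P/T = const ⇒ T₂ = 860 K, P₂ = 480 kPa.
For an ideal gas ΔU = nCvΔT with Cv = (3/2)R = 12.5 J/(mol·K).
ΔU = 3.12×12.5×(860−448) = 16000 J.

16000 J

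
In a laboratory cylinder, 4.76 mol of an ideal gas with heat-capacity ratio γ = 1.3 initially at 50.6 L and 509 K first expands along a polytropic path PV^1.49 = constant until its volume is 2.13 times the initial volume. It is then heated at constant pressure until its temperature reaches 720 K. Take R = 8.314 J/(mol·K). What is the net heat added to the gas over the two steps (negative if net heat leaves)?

P₁ = nRT₁/V₁ = 4.76×8.314×509/50.6 = 398 kPa.
Step 1 — Polytropic n=1.49: T₂ = T₁(V₁/V₂)^(n−1) = 509×(0.469)^0.49 = 351 K; P₂ = P₁(V₁/V₂)^n = 129 kPa.
W = (P₁V₁−P₂V₂)/(n−1) = (398×50.6−129×108)/0.49 = 12700 J.
ΔU = nCvΔT = 4.76×27.7×(351−509) = -20800 J.
Q = ΔU + W = -8060 J.
State after step 1: P = 129 kPa, V = 108 L, T = 351 K.
Step 2 — Isobaric: P stays 129 kPa; V/T = const ⇒ T₂ = 720 K, V₂ = 221 L.
W = PΔV = 129×(221−108) kPa·L = 14600 J.
ΔU = nCvΔT = 4.76×27.7×(720−351) = 48600 J.
Q = ΔU + W = nCpΔT = 63200 J.
Net over both steps: W = 27300 J, Q = 55100 J, ΔU = 27800 J.

55100 J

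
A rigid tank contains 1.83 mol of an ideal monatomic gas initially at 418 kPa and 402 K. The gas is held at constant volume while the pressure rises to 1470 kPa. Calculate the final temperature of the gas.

V₁ = nRT₁/P₁ = 1.83×8.314×402/418 = 14.6 L.
Isochoric: V stays 14.6 L; P/T = const ⇒ T₂ = 1410 K, P₂ = 1470 kPa.

1410 K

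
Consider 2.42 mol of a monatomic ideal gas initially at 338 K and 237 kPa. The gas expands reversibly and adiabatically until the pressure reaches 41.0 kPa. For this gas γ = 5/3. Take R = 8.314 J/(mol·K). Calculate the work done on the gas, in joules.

V₁ = nRT₁/P₁ = 2.42×8.314×338/237 = 28.7 L.
Adiabatic: T₂/T₁ = (P₂/P₁)^((γ−1)/γ) ⇒ T₂ = 338×(0.173)^0.400 = 168 K; V₂ = 82.2 L.
ΔU = nCvΔT = 2.42×12.5×(168−338) = -5140 J.
Q = 0 for an adiabatic process, so W = −ΔU = 5140 J.
Work done on the gas = −W_by = -5140 J.

-5140 J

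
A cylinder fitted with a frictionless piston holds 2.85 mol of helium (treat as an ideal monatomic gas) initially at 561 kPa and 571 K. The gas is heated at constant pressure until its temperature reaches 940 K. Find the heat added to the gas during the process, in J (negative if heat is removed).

V₁ = nRT₁/P₁ = 2.85×8.314×571/561 = 24.1 L.
Isobaric: P stays 561 kPa; V/T = const ⇒ T₂ = 940 K, V₂ = 39.7 L.
W = PΔV = 561×(39.7−24.1) kPa·L = 8740 J.
ΔU = nCvΔT = 2.85×12.5×(940−571) = 13100 J.
Q = ΔU + W = nCpΔT = 21900 J.

21900 J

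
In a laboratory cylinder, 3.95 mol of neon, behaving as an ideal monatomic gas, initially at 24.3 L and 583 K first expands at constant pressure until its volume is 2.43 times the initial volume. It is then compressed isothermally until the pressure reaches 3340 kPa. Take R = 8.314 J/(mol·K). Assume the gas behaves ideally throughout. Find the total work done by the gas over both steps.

P₁ = nRT₁/V₁ = 3.95×8.314×583/24.3 = 788 kPa.
Step 1 — Isobaric: P stays 788 kPa; V/T = const ⇒ T₂ = 1420 K, V₂ = 59.0 L.
W = PΔV = 788×(59.0−24.3) kPa·L = 27400 J.
ΔU = nCvΔT = 3.95×12.5×(1420−583) = 41100 J.
Q = ΔU + W = nCpΔT = 68400 J.
State after step 1: P = 788 kPa, V = 59.0 L, T = 1420 K.
Step 2 — Isothermal: T stays 1420 K; PV = const ⇒ V₂ = 13.9 L, P₂ = 3340 kPa.
ΔU = 0 (ideal gas, T constant).
W = nRT ln(V₂/V₁) = 3.95×8.314×1420×ln(0.236) = -67200 J.
Q = ΔU + W = -67200 J.
Net over both steps: W = -39800 J, Q = 1250 J, ΔU = 41100 J.

-39800 J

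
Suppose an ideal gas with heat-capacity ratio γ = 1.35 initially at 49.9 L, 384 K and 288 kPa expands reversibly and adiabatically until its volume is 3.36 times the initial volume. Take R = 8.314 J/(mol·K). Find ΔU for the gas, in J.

n = P₁V₁/(RT₁) = 288×49.9/(8.314×384) = 4.50 mol.
Adiabatic: TV^(γ−1) = const ⇒ T₂ = 384×(0.298)^0.350 = 251 K; PV^γ = const ⇒ P₂ = 56.1 kPa.
For an ideal gas ΔU = nCvΔT with Cv = R/(γ−1) = 23.8 J/(mol·K).
ΔU = 4.50×23.8×(251−384) = -14200 J.

-14200 J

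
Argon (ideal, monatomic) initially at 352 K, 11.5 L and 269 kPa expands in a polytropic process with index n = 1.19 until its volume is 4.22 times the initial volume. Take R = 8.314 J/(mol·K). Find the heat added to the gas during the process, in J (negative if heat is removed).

2790 J

n = P₁V₁/(RT₁) = 269×11.5/(8.314×352) = 1.06 mol.
Polytropic n=1.19: T₂ = T₁(V₁/V₂)^(n−1) = 352×(0.237)^0.19 = 268 K; P₂ = P₁(V₁/V₂)^n = 48.5 kPa.
W = (P₁V₁−P₂V₂)/(n−1) = (269×11.5−48.5×48.5)/0.19 = 3900 J.
ΔU = nCvΔT = 1.06×12.5×(268−352) = -1110 J.
Q = ΔU + W = 2790 J.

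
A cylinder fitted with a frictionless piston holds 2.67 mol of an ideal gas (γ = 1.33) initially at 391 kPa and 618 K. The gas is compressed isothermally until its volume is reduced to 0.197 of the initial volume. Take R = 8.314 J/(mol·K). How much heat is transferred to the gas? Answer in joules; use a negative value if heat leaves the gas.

V₁ = nRT₁/P₁ = 2.67×8.314×618/391 = 35.1 L.
Isothermal: T stays 618 K; PV = const ⇒ V₂ = 6.91 L, P₂ = 1980 kPa.
ΔU = 0 (ideal gas, T constant).
W = nRT ln(V₂/V₁) = 2.67×8.314×618×ln(0.197) = -22300 J.
Q = ΔU + W = -22300 J.

-22300 J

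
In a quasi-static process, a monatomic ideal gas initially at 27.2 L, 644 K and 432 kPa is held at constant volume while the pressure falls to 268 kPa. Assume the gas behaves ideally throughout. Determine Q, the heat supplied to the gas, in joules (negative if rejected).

-6690 J

n = P₁V₁/(RT₁) = 432×27.2/(8.314×644) = 2.19 mol.
Isochoric: V stays 27.2 L; P/T = const ⇒ T₂ = 400 K, P₂ = 268 kPa.
W = 0 (no volume change).
ΔU = nCvΔT = 2.19×12.5×(400−644) = -6690 J.
Q = ΔU = -6690 J.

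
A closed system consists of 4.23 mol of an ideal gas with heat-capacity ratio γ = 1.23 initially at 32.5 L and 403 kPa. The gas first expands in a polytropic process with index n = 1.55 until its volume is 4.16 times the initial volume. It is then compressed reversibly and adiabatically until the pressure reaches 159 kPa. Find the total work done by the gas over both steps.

T₁ = P₁V₁/(nR) = 403×32.5/(4.23×8.314) = 372 K.
Step 1 — Polytropic n=1.55: T₂ = T₁(V₁/V₂)^(n−1) = 372×(0.240)^0.55 = 170 K; P₂ = P₁(V₁/V₂)^n = 44.2 kPa.
W = (P₁V₁−P₂V₂)/(n−1) = (403×32.5−44.2×135)/0.55 = 12900 J.
ΔU = nCvΔT = 4.23×36.1×(170−372) = -30900 J.
Q = ΔU + W = -18000 J.
State after step 1: P = 44.2 kPa, V = 135 L, T = 170 K.
Step 2 — Adiabatic: T₂/T₁ = (P₂/P₁)^((γ−1)/γ) ⇒ T₂ = 170×(3.59)^0.187 = 216 K; V₂ = 47.8 L.
ΔU = nCvΔT = 4.23×36.1×(216−170) = 7030 J.
Q = 0 for an adiabatic process, so W = −ΔU = -7030 J.
Net over both steps: W = 5910 J, Q = -18000 J, ΔU = -23900 J.

5910 J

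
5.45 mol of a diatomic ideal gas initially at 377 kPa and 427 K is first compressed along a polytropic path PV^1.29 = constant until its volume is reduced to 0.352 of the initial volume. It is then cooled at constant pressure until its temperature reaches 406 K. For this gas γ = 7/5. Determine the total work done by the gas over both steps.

V₁ = nRT₁/P₁ = 5.45×8.314×427/377 = 51.3 L.
Step 1 — Polytropic n=1.29: T₂ = T₁(V₁/V₂)^(n−1) = 427×(2.84)^0.29 = 578 K; P₂ = P₁(V₁/V₂)^n = 1450 kPa.
W = (P₁V₁−P₂V₂)/(n−1) = (377×51.3−1450×18.1)/0.29 = -23600 J.
ΔU = nCvΔT = 5.45×20.8×(578−427) = 17100 J.
Q = ΔU + W = -6490 J.
State after step 1: P = 1450 kPa, V = 18.1 L, T = 578 K.
Step 2 — Isobaric: P stays 1450 kPa; V/T = const ⇒ T₂ = 406 K, V₂ = 12.7 L.
W = PΔV = 1450×(12.7−18.1) kPa·L = -7790 J.
ΔU = nCvΔT = 5.45×20.8×(406−578) = -19500 J.
Q = ΔU + W = nCpΔT = -27300 J.
Net over both steps: W = -31400 J, Q = -33800 J, ΔU = -2380 J.

-31400 J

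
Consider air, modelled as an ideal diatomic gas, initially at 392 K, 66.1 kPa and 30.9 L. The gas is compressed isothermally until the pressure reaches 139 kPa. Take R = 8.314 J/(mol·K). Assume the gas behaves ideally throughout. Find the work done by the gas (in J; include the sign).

-1520 J

n = P₁V₁/(RT₁) = 66.1×30.9/(8.314×392) = 0.627 mol.
Isothermal: T stays 392 K; PV = const ⇒ V₂ = 14.7 L, P₂ = 139 kPa.
W = nRT ln(V₂/V₁) = 0.627×8.314×392×ln(0.476) = -1520 J.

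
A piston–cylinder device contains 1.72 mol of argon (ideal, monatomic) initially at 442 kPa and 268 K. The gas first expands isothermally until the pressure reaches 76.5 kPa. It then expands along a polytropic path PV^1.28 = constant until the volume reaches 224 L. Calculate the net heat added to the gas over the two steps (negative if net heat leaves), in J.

9440 J

V₁ = nRT₁/P₁ = 1.72×8.314×268/442 = 8.67 L.
Step 1 — Isothermal: T stays 268 K; PV = const ⇒ V₂ = 50.1 L, P₂ = 76.5 kPa.
ΔU = 0 (ideal gas, T constant).
W = nRT ln(V₂/V₁) = 1.72×8.314×268×ln(5.78) = 6720 J.
Q = ΔU + W = 6720 J.
State after step 1: P = 76.5 kPa, V = 50.1 L, T = 268 K.
Step 2 — Polytropic n=1.28: T₂ = T₁(V₁/V₂)^(n−1) = 268×(0.224)^0.28 = 176 K; P₂ = P₁(V₁/V₂)^n = 11.2 kPa.
W = (P₁V₁−P₂V₂)/(n−1) = (76.5×50.1−11.2×224)/0.28 = 4690 J.
ΔU = nCvΔT = 1.72×12.5×(176−268) = -1970 J.
Q = ΔU + W = 2720 J.
Net over both steps: W = 11400 J, Q = 9440 J, ΔU = -1970 J.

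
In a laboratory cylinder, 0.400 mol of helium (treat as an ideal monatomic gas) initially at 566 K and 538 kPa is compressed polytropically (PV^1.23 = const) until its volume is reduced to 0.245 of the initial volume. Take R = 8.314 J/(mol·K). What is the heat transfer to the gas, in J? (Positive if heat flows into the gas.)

-2050 J

V₁ = nRT₁/P₁ = 0.400×8.314×566/538 = 3.50 L.
Polytropic n=1.23: T₂ = T₁(V₁/V₂)^(n−1) = 566×(4.08)^0.23 = 782 K; P₂ = P₁(V₁/V₂)^n = 3030 kPa.
W = (P₁V₁−P₂V₂)/(n−1) = (538×3.50−3030×0.857)/0.23 = -3130 J.
ΔU = nCvΔT = 0.400×12.5×(782−566) = 1080 J.
Q = ΔU + W = -2050 J.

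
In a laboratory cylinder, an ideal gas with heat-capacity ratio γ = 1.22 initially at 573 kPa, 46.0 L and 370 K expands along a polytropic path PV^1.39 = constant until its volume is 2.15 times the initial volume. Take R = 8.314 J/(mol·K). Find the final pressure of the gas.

198 kPa

Polytropic n=1.39: T₂ = T₁(V₁/V₂)^(n−1) = 370×(0.465)^0.39 = 275 K; P₂ = P₁(V₁/V₂)^n = 198 kPa.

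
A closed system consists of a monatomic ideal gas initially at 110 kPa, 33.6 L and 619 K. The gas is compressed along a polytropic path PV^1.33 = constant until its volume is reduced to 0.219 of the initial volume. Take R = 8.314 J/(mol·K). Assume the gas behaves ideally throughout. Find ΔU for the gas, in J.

n = P₁V₁/(RT₁) = 110×33.6/(8.314×619) = 0.718 mol.
Polytropic n=1.33: T₂ = T₁(V₁/V₂)^(n−1) = 619×(4.57)^0.33 = 1020 K; P₂ = P₁(V₁/V₂)^n = 829 kPa.
For an ideal gas ΔU = nCvΔT with Cv = (3/2)R = 12.5 J/(mol·K).
ΔU = 0.718×12.5×(1020−619) = 3610 J.

3610 J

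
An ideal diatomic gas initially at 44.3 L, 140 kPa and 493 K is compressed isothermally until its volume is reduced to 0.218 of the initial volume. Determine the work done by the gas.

-9450 J

n = P₁V₁/(RT₁) = 140×44.3/(8.314×493) = 1.51 mol.
Isothermal: T stays 493 K; PV = const ⇒ V₂ = 9.66 L, P₂ = 642 kPa.
W = nRT ln(V₂/V₁) = 1.51×8.314×493×ln(0.218) = -9450 J.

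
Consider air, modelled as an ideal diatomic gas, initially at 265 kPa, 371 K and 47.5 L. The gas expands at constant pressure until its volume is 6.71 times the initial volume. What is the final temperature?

2490 K

Isobaric: P stays 265 kPa; V/T = const ⇒ T₂ = 2490 K, V₂ = 319 L.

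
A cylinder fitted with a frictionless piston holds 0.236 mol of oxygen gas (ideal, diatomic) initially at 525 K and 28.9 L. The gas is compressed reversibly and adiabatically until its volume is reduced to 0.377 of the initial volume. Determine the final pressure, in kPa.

140 kPa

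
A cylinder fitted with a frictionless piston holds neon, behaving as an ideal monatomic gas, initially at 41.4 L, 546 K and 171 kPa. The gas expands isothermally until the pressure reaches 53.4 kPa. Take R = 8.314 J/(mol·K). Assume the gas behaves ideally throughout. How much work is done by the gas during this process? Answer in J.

n = P₁V₁/(RT₁) = 171×41.4/(8.314×546) = 1.56 mol.
Isothermal: T stays 546 K; PV = const ⇒ V₂ = 133 L, P₂ = 53.4 kPa.
W = nRT ln(V₂/V₁) = 1.56×8.314×546×ln(3.20) = 8240 J.

8240 J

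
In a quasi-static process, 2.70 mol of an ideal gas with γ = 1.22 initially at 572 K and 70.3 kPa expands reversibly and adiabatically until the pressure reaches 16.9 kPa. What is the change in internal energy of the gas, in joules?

-13200 J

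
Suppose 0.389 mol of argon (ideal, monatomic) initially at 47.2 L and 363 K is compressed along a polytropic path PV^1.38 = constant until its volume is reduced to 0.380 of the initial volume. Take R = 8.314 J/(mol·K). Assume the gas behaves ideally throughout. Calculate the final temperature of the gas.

524 K

P₁ = nRT₁/V₁ = 0.389×8.314×363/47.2 = 24.9 kPa.
Polytropic n=1.38: T₂ = T₁(V₁/V₂)^(n−1) = 363×(2.63)^0.38 = 524 K; P₂ = P₁(V₁/V₂)^n = 94.5 kPa.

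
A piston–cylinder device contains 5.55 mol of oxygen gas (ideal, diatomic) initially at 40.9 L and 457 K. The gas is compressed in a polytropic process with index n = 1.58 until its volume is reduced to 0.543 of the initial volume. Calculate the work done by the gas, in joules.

-15500 J

P₁ = nRT₁/V₁ = 5.55×8.314×457/40.9 = 516 kPa.
Polytropic n=1.58: T₂ = T₁(V₁/V₂)^(n−1) = 457×(1.84)^0.58 = 651 K; P₂ = P₁(V₁/V₂)^n = 1350 kPa.
W = (P₁V₁−P₂V₂)/(n−1) = (516×40.9−1350×22.2)/0.58 = -15500 J.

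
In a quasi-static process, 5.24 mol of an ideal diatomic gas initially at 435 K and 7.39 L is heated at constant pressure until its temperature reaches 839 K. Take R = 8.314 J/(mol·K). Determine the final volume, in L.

14.3 L

P₁ = nRT₁/V₁ = 5.24×8.314×435/7.39 = 2560 kPa.
Isobaric: P stays 2560 kPa; V/T = const ⇒ T₂ = 839 K, V₂ = 14.3 L.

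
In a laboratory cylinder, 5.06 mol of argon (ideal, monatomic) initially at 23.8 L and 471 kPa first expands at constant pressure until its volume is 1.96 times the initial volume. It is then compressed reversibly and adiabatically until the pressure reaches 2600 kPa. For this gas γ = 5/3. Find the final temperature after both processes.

T₁ = P₁V₁/(nR) = 471×23.8/(5.06×8.314) = 266 K.
Step 1 — Isobaric: P stays 471 kPa; V/T = const ⇒ T₂ = 522 K, V₂ = 46.6 L.
W = PΔV = 471×(46.6−23.8) kPa·L = 10800 J.
ΔU = nCvΔT = 5.06×12.5×(522−266) = 16100 J.
Q = ΔU + W = nCpΔT = 26900 J.
State after step 1: P = 471 kPa, V = 46.6 L, T = 522 K.
Step 2 — Adiabatic: T₂/T₁ = (P₂/P₁)^((γ−1)/γ) ⇒ T₂ = 522×(5.52)^0.400 = 1030 K; V₂ = 16.7 L.
ΔU = nCvΔT = 5.06×12.5×(1030−522) = 32300 J.
Q = 0 for an adiabatic process, so W = −ΔU = -32300 J.
Net over both steps: W = -21600 J, Q = 26900 J, ΔU = 48500 J.

1030 K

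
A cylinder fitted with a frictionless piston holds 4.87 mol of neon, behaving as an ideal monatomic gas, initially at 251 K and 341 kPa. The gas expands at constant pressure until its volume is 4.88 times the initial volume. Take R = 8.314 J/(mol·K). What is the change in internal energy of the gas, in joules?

V₁ = nRT₁/P₁ = 4.87×8.314×251/341 = 29.8 L.
Isobaric: P stays 341 kPa; V/T = const ⇒ T₂ = 1220 K, V₂ = 145 L.
For an ideal gas ΔU = nCvΔT with Cv = (3/2)R = 12.5 J/(mol·K).
ΔU = 4.87×12.5×(1220−251) = 59100 J.

59100 J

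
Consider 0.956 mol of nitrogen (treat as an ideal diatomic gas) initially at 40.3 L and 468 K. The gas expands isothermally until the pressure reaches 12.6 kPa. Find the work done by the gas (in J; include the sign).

P₁ = nRT₁/V₁ = 0.956×8.314×468/40.3 = 92.3 kPa.
Isothermal: T stays 468 K; PV = const ⇒ V₂ = 295 L, P₂ = 12.6 kPa.
W = nRT ln(V₂/V₁) = 0.956×8.314×468×ln(7.33) = 7410 J.

7410 J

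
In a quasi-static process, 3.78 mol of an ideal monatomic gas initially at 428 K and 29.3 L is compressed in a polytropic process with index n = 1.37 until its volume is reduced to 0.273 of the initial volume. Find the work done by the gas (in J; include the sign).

-22400 J

P₁ = nRT₁/V₁ = 3.78×8.314×428/29.3 = 459 kPa.
Polytropic n=1.37: T₂ = T₁(V₁/V₂)^(n−1) = 428×(3.66)^0.37 = 692 K; P₂ = P₁(V₁/V₂)^n = 2720 kPa.
W = (P₁V₁−P₂V₂)/(n−1) = (459×29.3−2720×8.00)/0.37 = -22400 J.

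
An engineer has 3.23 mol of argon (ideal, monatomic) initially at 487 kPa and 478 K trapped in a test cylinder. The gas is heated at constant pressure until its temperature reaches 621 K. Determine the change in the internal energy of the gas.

5760 J

V₁ = nRT₁/P₁ = 3.23×8.314×478/487 = 26.4 L.
Isobaric: P stays 487 kPa; V/T = const ⇒ T₂ = 621 K, V₂ = 34.2 L.
For an ideal gas ΔU = nCvΔT with Cv = (3/2)R = 12.5 J/(mol·K).
ΔU = 3.23×12.5×(621−478) = 5760 J.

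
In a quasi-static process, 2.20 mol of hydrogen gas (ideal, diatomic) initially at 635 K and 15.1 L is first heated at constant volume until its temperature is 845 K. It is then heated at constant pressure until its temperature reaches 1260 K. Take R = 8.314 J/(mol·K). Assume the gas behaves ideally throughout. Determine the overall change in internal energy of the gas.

P₁ = nRT₁/V₁ = 2.20×8.314×635/15.1 = 769 kPa.
Step 1 — Isochoric: V stays 15.1 L; P/T = const ⇒ T₂ = 845 K, P₂ = 1020 kPa.
W = 0 (no volume change).
ΔU = nCvΔT = 2.20×20.8×(845−635) = 9600 J.
Q = ΔU = 9600 J.
State after step 1: P = 1020 kPa, V = 15.1 L, T = 845 K.
Step 2 — Isobaric: P stays 1020 kPa; V/T = const ⇒ T₂ = 1260 K, V₂ = 22.5 L.
W = PΔV = 1020×(22.5−15.1) kPa·L = 7590 J.
ΔU = nCvΔT = 2.20×20.8×(1260−845) = 19000 J.
Q = ΔU + W = nCpΔT = 26600 J.
Net over both steps: W = 7590 J, Q = 36200 J, ΔU = 28600 J.

28600 J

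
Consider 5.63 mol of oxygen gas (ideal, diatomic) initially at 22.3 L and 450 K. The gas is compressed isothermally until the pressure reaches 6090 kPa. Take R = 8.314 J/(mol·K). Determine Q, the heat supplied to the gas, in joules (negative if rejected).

-39300 J

P₁ = nRT₁/V₁ = 5.63×8.314×450/22.3 = 945 kPa.
Isothermal: T stays 450 K; PV = const ⇒ V₂ = 3.46 L, P₂ = 6090 kPa.
ΔU = 0 (ideal gas, T constant).
W = nRT ln(V₂/V₁) = 5.63×8.314×450×ln(0.155) = -39300 J.
Q = ΔU + W = -39300 J.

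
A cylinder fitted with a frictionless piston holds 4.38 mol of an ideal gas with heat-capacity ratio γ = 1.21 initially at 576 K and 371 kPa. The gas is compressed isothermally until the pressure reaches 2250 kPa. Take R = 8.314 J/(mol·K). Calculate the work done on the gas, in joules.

37800 J

V₁ = nRT₁/P₁ = 4.38×8.314×576/371 = 56.5 L.
Isothermal: T stays 576 K; PV = const ⇒ V₂ = 9.32 L, P₂ = 2250 kPa.
W = nRT ln(V₂/V₁) = 4.38×8.314×576×ln(0.165) = -37800 J.
Work done on the gas = −W_by = 37800 J.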